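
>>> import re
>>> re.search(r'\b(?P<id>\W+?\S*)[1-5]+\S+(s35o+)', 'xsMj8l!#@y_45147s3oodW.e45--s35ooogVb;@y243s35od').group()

The pattern matches a word boundary (`\b`, zero-width); then one or more of a non-word character (lazy), then zero or more of a non-whitespace character (captured as 'id'); then one or more of a character in [1-5]; then one or more of a non-whitespace character; then the literal 's35', then one or more of a literal 'o' (captured).
Unlike `match`, `search` isn't anchored — it looks for the pattern anywhere in the string.
The match spans [6:47] → '!#@y_45147s3oodW.e45--s35ooogVb;@y243s35o'.
Captured: group 1 = '!#@y_45147s3oodW.e45--s35ooogVb;@y2', group 2 = 's35o'.

'!#@y_45147s3oodW.e45--s35ooogVb;@y243s35o'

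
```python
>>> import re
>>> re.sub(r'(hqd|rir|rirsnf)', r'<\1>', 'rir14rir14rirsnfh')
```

Branches in `(...|...)` are attempted left-to-right; the first branch that allows the whole pattern to succeed is taken.
Matches: at [0:3] → 'rir'; at [5:8] → 'rir'; at [10:13] → 'rir'.
Each match is replaced using the text its own group 1 captured.

'<rir>14<rir>14<rir>snfh'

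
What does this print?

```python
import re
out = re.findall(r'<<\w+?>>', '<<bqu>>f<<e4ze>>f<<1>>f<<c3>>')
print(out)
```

['<<bqu>>', '<<e4ze>>', '<<1>>', '<<c3>>']

Walking the string: at [0:7] → '<<bqu>>'; at [8:16] → '<<e4ze>>'; at [17:22] → '<<1>>'; at [23:29] → '<<c3>>'.
With no groups in the pattern, `findall` gives back each whole match — 4 here.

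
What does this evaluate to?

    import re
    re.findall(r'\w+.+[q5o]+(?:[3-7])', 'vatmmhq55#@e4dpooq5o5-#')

Pattern: one or more of a word character, then one or more of any character; then one or more of one of [q5o]; then a character in [3-7] (non-capturing group).
Walking the string: at [0:21] → 'vatmmhq55#@e4dpooq5o5'.
`findall` yields the raw match text (1 of them) because the pattern has no groups.

['vatmmhq55#@e4dpooq5o5']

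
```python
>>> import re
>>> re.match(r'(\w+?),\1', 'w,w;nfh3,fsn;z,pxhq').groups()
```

The match spans [0:3] → 'w,w'.
Captured: group 1 = 'w'.

('w',)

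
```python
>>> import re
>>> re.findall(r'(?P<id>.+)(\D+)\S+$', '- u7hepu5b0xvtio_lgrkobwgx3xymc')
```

Pattern: one or more of any character (captured as 'id'); then one or more of a non-digit (captured); then one or more of a non-whitespace character; then anchored at the end.
With 2 capturing groups, `findall` returns a 2-tuple per match.

[('- u7hepu5b0xvtio_lgrkobwgx3xy', 'm')]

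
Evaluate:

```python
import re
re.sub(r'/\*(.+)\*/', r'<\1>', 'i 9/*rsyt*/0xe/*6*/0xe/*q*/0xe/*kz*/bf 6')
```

'i 9<rsyt*/0xe/*6*/0xe/*q*/0xe/*kz>bf 6'

Each match is replaced using the text its own group 1 captured.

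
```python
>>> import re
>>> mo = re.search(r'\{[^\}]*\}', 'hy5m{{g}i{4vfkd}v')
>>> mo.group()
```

'{{g}'

`search` walks the string left to right and returns the first match it finds.
The match spans [4:8] → '{{g}'.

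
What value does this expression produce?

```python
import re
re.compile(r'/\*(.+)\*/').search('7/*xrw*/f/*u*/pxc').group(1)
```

Unlike `match`, `search` isn't anchored — it looks for the pattern anywhere in the string.
The match spans [1:14] → '/*xrw*/f/*u*/'.
Captured: group 1 = 'xrw*/f/*u'.

'xrw*/f/*u'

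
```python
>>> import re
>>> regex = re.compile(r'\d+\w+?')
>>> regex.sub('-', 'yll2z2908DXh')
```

'yll--Xh'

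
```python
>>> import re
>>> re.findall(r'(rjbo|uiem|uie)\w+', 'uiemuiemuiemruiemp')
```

['uiem']

`|` is ordered: at each position the engine commits to the first alternative that works.
Because there's exactly one group, `findall` drops the full match and keeps group 1 from the one hit.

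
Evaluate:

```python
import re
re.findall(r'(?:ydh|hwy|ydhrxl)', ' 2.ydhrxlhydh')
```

['ydh', 'ydh']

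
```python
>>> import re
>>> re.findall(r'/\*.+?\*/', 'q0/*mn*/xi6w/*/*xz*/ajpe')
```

A `+?`/`*?`/`{m,n}?` starts at its minimum and grows only as far as needed for what follows to match.
`findall` yields the raw match text (2 of them) because the pattern has no groups.

['/*mn*/', '/*/*xz*/']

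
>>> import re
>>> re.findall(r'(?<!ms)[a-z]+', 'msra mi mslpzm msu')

['msra', 'mi', 'mslpzm', 'msu']

The negative lookahead/lookbehind blocks any match where the forbidden context is present.
No capturing groups, so `findall` returns the 4 full match strings.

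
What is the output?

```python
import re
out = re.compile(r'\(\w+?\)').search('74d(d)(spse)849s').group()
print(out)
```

(d)

Unlike `match`, `search` isn't anchored — it looks for the pattern anywhere in the string.
The match spans [3:6] → '(d)'.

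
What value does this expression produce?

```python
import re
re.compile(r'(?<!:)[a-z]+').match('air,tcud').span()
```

(0, 3)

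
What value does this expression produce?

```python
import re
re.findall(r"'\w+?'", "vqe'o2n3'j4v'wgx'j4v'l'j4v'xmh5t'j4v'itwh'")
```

["'o2n3'", "'wgx'", "'l'", "'xmh5t'", "'itwh'"]

Walking the string: at [3:9] → "'o2n3'"; at [12:17] → "'wgx'"; at [20:23] → "'l'"; at [26:33] → "'xmh5t'"; at [36:42] → "'itwh'".
`findall` yields the raw match text (5 of them) because the pattern has no groups.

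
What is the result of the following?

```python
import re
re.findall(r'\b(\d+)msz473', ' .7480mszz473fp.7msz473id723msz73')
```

['7']

Pattern: a word boundary (`\b`, zero-width); then one or more of a digit (captured); then the literal 'msz', then the literal '473'.
Scanning left to right: at [16:23] match '7msz473', group 1 = '7'.
With a single group, `findall` returns only what that group captured — 1 item.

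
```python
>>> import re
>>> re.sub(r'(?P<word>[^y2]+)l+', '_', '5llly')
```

Pattern: one or more of any character except [y2] (captured as 'word'); then one or more of a literal 'l'.
Matches: at [0:4] → '5lll'.
Each match is replaced by '_'.

'_y'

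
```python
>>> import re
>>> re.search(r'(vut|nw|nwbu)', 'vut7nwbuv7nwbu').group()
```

`re.search` tries every starting position until one works.
The match spans [0:3] → 'vut'.
Captured: group 1 = 'vut'.

'vut'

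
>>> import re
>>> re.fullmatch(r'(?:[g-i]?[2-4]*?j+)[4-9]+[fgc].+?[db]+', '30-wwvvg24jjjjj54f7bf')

`re.fullmatch` is like wrapping the pattern in `^…$` (in single-line mode).
Here the string isn't matched end-to-end, so the call returns None.

None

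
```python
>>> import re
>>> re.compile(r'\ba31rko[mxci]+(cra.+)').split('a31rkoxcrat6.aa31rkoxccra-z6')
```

['', 'crat6.aa31rkoxccra-z6', '']

Because the pattern has a capturing group, `split` also inserts each captured text between the pieces.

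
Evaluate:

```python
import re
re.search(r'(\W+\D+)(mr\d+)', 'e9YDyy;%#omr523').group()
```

The match spans [6:15] → ';%#omr523'.

';%#omr523'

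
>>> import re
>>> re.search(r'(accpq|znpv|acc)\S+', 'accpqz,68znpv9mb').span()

(0, 16)

The match spans [0:16] → 'accpqz,68znpv9mb'.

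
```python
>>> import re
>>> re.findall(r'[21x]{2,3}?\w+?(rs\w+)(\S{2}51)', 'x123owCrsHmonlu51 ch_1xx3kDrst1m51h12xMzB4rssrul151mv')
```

This matches 2 to 3 of one of [21x] (lazy), then one or more of a word character (lazy); then the literal 'rs', then one or more of a word character (captured); then exactly 2 of a non-whitespace character, then the literal '51' (captured).
Multiple groups make `findall` return tuples — one 2-tuple for each match.

[('rsHmon', 'lu51'), ('rst1m51h12xMzB4rssru', 'l151')]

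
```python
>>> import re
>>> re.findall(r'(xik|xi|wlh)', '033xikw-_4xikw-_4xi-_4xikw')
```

['xik', 'xik', 'xi', 'xik']

Alternation isn't longest-match — the leftmost alternative that fits at this position is chosen.
Walking the string: at [3:6] match 'xik', group 1 = 'xik'; at [10:13] match 'xik', group 1 = 'xik'; at [17:19] match 'xi', group 1 = 'xi'; at [22:25] match 'xik', group 1 = 'xik'.
`findall` collects group 1 from each match (4 total).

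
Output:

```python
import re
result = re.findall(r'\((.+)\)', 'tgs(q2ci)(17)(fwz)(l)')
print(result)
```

['q2ci)(17)(fwz)(l']

`findall` collects group 1 from the one match (1 total).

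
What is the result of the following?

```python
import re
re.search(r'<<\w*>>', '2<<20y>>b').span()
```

The match spans [1:8] → '<<20y>>'.

(1, 8)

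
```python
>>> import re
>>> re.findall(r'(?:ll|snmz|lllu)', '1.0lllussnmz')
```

['ll', 'snmz']

Alternation tries branches left to right and keeps the first one that lets the overall match succeed at that position.
With no groups in the pattern, `findall` gives back each whole match — 2 here.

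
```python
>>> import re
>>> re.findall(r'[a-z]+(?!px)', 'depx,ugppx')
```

The negative lookaround is zero-width — it rules out positions where the adjacent text would match, without consuming anything.
With no groups in the pattern, `findall` gives back each whole match — 2 here.

['depx', 'ugppx']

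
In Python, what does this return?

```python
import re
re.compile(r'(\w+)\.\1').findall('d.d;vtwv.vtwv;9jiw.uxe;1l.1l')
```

['d', 'vtwv', '1l']

`\1` is not a pattern — it's the concrete string captured by group 1, re-applied verbatim.
One capturing group, so `findall` returns just the captured substring from each match — 3 in all.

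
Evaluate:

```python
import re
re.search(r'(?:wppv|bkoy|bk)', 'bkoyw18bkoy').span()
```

Alternation isn't longest-match — the leftmost alternative that fits at this position is chosen.
The match spans [0:4] → 'bkoy'.

(0, 4)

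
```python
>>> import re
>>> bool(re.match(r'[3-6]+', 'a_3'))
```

Pattern: one or more of a character in [3-6].
With `match`, the pattern is implicitly anchored at the beginning.
Here the string doesn't start with a match, so the call returns None, and `bool(None)` is False.

False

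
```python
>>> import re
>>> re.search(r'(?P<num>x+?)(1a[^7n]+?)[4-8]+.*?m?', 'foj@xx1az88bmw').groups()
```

('xx', '1az')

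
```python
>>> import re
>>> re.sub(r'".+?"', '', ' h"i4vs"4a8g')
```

' h4a8g'

Each match is replaced by ''.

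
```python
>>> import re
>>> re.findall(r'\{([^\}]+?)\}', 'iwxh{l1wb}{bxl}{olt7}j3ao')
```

['l1wb', 'bxl', 'olt7']

Matches: at [4:10] match '{l1wb}', group 1 = 'l1wb'; at [10:15] match '{bxl}', group 1 = 'bxl'; at [15:21] match '{olt7}', group 1 = 'olt7'.
With a single group, `findall` returns only what that group captured — 3 items.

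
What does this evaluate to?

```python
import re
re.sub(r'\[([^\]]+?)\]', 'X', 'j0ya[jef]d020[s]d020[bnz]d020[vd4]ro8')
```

'j0yaXd020Xd020Xd020Xro8'

`sub` substitutes 'X' at each match site.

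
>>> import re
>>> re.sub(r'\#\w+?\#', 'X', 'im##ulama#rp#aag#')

'im#XrpX'

Matches: at [3:10] → '#ulama#'; at [12:17] → '#aag#'.
Every occurrence is swapped for 'X'.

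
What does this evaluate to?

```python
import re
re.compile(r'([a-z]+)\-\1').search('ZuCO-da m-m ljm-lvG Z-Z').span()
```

After group 1 captures some text, `\1` only succeeds where that same text appears again.
The match spans [8:11] → 'm-m'.

(8, 11)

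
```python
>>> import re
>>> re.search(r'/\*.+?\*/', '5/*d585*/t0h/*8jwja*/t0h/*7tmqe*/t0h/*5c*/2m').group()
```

'/*d585*/'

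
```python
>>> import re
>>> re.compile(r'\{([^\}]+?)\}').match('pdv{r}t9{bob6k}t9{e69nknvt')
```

None

`re.match` only tries the pattern at the start of the string.
Here position 0 doesn't satisfy it, so the call returns None.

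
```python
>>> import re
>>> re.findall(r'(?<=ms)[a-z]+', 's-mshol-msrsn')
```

['hol', 'rsn']

Lookahead/lookbehind check context without consuming it, so the matched span excludes the asserted characters.
No capturing groups, so `findall` returns the 2 full match strings.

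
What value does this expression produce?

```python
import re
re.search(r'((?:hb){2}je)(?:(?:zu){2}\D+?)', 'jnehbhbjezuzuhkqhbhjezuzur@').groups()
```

The match spans [3:14] → 'hbhbjezuzuh'.
Captured: group 1 = 'hbhbje'.

('hbhbje',)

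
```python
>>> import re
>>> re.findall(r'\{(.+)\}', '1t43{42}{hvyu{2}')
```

['42}{hvyu{2']

Scanning left to right: at [4:16] match '{42}{hvyu{2}', group 1 = '42}{hvyu{2'.
One capturing group, so `findall` returns just the captured substring from the one match — 1 in all.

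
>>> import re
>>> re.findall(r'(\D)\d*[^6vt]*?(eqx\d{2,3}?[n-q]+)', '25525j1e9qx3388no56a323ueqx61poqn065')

[('o', 'eqx61poqn')]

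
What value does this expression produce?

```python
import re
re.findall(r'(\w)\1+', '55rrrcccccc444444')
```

['5', 'r', 'c', '4']

`\1` has to match the exact text group 1 already captured.
Scanning left to right: at [0:2] match '55', group 1 = '5'; at [2:5] match 'rrr', group 1 = 'r'; at [5:11] match 'cccccc', group 1 = 'c'; at [11:17] match '444444', group 1 = '4'.
`findall` collects group 1 from each match (4 total).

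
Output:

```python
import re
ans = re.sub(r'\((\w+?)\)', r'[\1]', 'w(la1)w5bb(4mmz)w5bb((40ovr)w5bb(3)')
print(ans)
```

w[la1]w5bb[4mmz]w5bb([40ovr]w5bb[3]

`\1` in the replacement pulls in group 1's text for each match.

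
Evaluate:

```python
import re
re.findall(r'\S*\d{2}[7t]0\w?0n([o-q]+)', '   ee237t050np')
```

['p']

This matches zero or more of a non-whitespace character; then exactly 2 of a digit; then one of [7t], then the literal '0'; then optionally a word character, then the literal '0n'; then one or more of a character in [o-q] (captured).
Matches: at [3:14] match 'ee237t050np', group 1 = 'p'.
One capturing group, so `findall` returns just the captured substring from the one match — 1 in all.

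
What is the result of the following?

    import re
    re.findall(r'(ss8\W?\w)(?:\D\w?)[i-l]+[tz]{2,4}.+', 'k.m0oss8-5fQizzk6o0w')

['ss8-5']

Because there's exactly one group, `findall` drops the full match and keeps group 1 from the one hit.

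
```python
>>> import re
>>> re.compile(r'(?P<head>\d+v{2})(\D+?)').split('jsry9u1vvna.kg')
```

['jsry9u', '1vv', 'n', 'a.kg']

Pattern: one or more of a digit, then exactly 2 of the literal 'v' (captured as 'head'); then one or more of a non-digit (lazy) (captured).
The `?` after the quantifier makes it lazy — it takes as little as possible before letting the rest of the pattern try.
Matches to split on: at [6:10] → '1vvn'.
Because the pattern has a capturing group, `split` also inserts each captured text between the pieces.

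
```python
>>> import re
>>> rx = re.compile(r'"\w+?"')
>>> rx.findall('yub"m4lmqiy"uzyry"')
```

['"m4lmqiy"']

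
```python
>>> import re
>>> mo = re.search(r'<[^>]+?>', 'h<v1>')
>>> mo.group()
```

Unlike `match`, `search` isn't anchored — it looks for the pattern anywhere in the string.
The match spans [1:5] → '<v1>'.

'<v1>'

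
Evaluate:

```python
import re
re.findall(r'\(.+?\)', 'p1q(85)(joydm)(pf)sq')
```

['(85)', '(joydm)', '(pf)']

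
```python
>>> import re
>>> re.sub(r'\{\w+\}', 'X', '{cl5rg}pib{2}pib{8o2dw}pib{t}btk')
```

'XpibXpibXpibXbtk'

Matches: at [0:7] → '{cl5rg}'; at [10:13] → '{2}'; at [16:23] → '{8o2dw}'; at [26:29] → '{t}'.
`sub` substitutes 'X' at each match site.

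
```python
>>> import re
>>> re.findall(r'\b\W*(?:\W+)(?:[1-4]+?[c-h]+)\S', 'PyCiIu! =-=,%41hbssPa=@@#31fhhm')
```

This matches a word boundary (`\b`, zero-width); then zero or more of a non-word character; then one or more of a non-word character (non-capturing group); then one or more of a character in [1-4] (lazy), then one or more of a character in [c-h] (non-capturing group); then a non-whitespace character.
Matches: at [6:17] → '! =-=,%41hb'; at [21:31] → '=@@#31fhhm'.
No capturing groups, so `findall` returns the 2 full match strings.

['! =-=,%41hb', '=@@#31fhhm']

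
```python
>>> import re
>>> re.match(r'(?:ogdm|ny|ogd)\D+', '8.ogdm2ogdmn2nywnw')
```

`re.match` only tries the pattern at the start of the string.
Here the pattern fails at index 0, so the call returns None.

None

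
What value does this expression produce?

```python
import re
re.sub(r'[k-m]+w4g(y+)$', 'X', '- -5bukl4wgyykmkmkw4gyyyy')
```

This matches one or more of a character in [k-m], then the literal 'w4g'; then one or more of a literal 'y' (captured); then anchored at the end.
Every occurrence is swapped for 'X'.

'- -5bukl4wgyyX'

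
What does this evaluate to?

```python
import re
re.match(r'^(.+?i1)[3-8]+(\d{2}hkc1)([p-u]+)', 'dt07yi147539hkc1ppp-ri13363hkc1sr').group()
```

`re.match` won't scan ahead — the pattern has to work from the very first character.
The match spans [0:19] → 'dt07yi147539hkc1ppp'.

'dt07yi147539hkc1ppp'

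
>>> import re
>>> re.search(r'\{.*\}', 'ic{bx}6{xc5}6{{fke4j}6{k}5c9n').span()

Unlike `match`, `search` isn't anchored — it looks for the pattern anywhere in the string.
The match spans [2:25] → '{bx}6{xc5}6{{fke4j}6{k}'.

(2, 25)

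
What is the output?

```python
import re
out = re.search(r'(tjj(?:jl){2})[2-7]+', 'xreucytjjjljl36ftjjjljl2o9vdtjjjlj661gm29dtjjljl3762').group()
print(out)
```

The pattern matches the literal 'tjj', then the literal 'jl' repeated 2 times (captured); then one or more of a character in [2-7].
`re.search` tries every starting position until one works.
The match spans [6:15] → 'tjjjljl36'.
Captured: group 1 = 'tjjjljl'.

tjjjljl36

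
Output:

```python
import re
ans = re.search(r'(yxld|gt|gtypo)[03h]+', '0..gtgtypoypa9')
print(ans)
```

Here nothing in the string fits, so the call returns None.

None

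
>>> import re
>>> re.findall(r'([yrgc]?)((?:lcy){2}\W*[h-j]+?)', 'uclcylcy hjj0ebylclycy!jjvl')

This matches optionally one of [yrgc] (captured); then the literal 'lcy' repeated 2 times, then zero or more of a non-word character, then one or more of a character in [h-j] (lazy) (captured).
Walking the string: at [1:10] match 'clcylcy h', groups = ('c', 'lcylcy h').
`findall` packs the 2 group values into a tuple for every match.

[('c', 'lcylcy h')]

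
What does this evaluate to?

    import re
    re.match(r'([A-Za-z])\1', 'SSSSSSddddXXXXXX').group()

`match` is anchored at position 0; if the pattern doesn't fit there, it returns None.
The match spans [0:2] → 'SS'.

'SS'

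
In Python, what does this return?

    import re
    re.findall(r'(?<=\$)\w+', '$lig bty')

['lig']

The `(?=…)`/`(?<=…)` assertion just peeks at neighbouring text; it doesn't advance the match position.
No capturing groups, so `findall` returns the 1 full match string.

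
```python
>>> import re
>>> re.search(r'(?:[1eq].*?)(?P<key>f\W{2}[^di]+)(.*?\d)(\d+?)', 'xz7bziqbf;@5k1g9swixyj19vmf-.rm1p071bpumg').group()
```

The match spans [6:24] → 'qbf;@5k1g9swixyj19'.

'qbf;@5k1g9swixyj19'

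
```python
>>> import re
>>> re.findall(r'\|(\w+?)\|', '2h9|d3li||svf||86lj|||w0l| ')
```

Scanning left to right: at [3:9] match '|d3li|', group 1 = 'd3li'; at [9:14] match '|svf|', group 1 = 'svf'; at [14:20] match '|86lj|', group 1 = '86lj'; at [21:26] match '|w0l|', group 1 = 'w0l'.
With a single group, `findall` returns only what that group captured — 4 items.

['d3li', 'svf', '86lj', 'w0l']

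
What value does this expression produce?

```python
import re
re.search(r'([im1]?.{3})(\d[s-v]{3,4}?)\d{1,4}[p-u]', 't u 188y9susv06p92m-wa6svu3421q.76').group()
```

'188y9susv06p'

The match spans [4:16] → '188y9susv06p'.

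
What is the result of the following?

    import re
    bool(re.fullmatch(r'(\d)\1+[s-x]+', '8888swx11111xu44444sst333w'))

False

A backreference is literal: `\1` must see the identical characters the first group matched.
`fullmatch` succeeds only if the pattern covers the string from start to end.
Here there's no way to consume every character, so the call returns None, and `bool(None)` is False.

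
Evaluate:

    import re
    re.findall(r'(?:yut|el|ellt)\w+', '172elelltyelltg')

Matches: at [3:15] → 'elelltyelltg'.
`findall` yields the raw match text (1 of them) because the pattern has no groups.

['elelltyelltg']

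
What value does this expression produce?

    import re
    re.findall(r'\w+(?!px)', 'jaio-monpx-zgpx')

['jaio', 'monpx', 'zgpx']

The negative lookaround is zero-width — it rules out positions where the adjacent text would match, without consuming anything.
Walking the string: at [0:4] → 'jaio'; at [5:10] → 'monpx'; at [11:15] → 'zgpx'.
`findall` yields the raw match text (3 of them) because the pattern has no groups.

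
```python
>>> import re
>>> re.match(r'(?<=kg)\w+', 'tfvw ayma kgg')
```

None

The lookaround is zero-width — it requires the adjacent text to match without consuming it, so the asserted text isn't part of the match.
`re.match` only tries the pattern at the start of the string.
Here the pattern fails at index 0, so the call returns None.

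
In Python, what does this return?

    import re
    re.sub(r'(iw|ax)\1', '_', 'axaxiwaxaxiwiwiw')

'_iw__iw'

A backreference is literal: `\1` must see the identical characters the first group matched.
Each match is replaced by '_'.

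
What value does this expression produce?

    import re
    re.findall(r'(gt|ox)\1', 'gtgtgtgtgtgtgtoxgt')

['gt', 'gt', 'gt']

After group 1 captures some text, `\1` only succeeds where that same text appears again.
Matches: at [0:4] match 'gtgt', group 1 = 'gt'; at [4:8] match 'gtgt', group 1 = 'gt'; at [8:12] match 'gtgt', group 1 = 'gt'.
With a single group, `findall` returns only what that group captured — 3 items.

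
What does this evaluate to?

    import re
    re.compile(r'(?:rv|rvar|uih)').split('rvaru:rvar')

The regex engine tests alternatives in the order written; an earlier branch that matches wins even if a later one would match more.
Matches to split on: at [0:2] → 'rv'; at [6:8] → 'rv'.
The string is cut at each match, leaving 3 pieces.

['', 'aru:', 'ar']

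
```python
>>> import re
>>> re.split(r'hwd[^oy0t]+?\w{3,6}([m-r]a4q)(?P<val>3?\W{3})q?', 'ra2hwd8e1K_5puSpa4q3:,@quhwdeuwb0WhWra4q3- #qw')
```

['ra2', 'pa4q', '3:,@', 'u', 'ra4q', '3- #', 'w']

Pattern: the literal 'hwd', then one or more of any character except [oy0t] (lazy), then 3 to 6 of a word character; then a character in [m-r], then the literal 'a4q' (captured); then optionally the literal '3', then exactly 3 of a non-word character (captured as 'val'); then optionally a literal 'q'.
Matches to split on: at [3:24] → 'hwd8e1K_5puSpa4q3:,@q'; at [25:45] → 'hwdeuwb0WhWra4q3- #q'.
`re.split` interleaves the captured-group text with the surrounding fragments.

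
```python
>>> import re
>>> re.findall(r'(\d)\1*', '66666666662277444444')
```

The backreference `\1` re-matches whatever the first group consumed, character for character.
Scanning left to right: at [0:10] match '6666666666', group 1 = '6'; at [10:12] match '22', group 1 = '2'; at [12:14] match '77', group 1 = '7'; at [14:20] match '444444', group 1 = '4'.
`findall` collects group 1 from each match (4 total).

['6', '2', '7', '4']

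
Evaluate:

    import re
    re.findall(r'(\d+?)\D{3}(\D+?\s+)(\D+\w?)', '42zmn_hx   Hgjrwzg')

The pattern matches one or more of a digit (lazy) (captured); then exactly 3 of a non-digit; then one or more of a non-digit (lazy), then one or more of whitespace (captured); then one or more of a non-digit, then optionally a word character (captured).
Scanning left to right: at [0:18] match '42zmn_hx   Hgjrwzg', groups = ('42', '_hx   ', 'Hgjrwzg').
`findall` packs the 3 group values into a tuple for every match.

[('42', '_hx   ', 'Hgjrwzg')]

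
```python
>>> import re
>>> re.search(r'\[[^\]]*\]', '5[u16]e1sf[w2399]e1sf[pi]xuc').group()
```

'[u16]'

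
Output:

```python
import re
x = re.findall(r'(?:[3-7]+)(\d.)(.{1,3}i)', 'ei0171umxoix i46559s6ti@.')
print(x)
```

[('1u', 'mxoi'), ('9s', '6ti')]

This matches one or more of a character in [3-7] (non-capturing group); then a digit, then any character (captured); then 1 to 3 of any character, then a literal 'i' (captured).
2 groups means each result is a tuple of 2 captured strings — 2 here.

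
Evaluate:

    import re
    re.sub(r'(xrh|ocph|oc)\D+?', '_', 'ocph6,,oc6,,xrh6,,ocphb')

'_h6,,oc6,,xrh6,,_'

Alternation tries branches left to right and keeps the first one that lets the overall match succeed at that position.
`sub` substitutes '_' at each match site.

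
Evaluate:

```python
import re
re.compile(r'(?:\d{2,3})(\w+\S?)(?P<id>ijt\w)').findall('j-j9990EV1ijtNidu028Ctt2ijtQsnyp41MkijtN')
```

Pattern: 2 to 3 of a digit (non-capturing group); then one or more of a word character, then optionally a non-whitespace character (captured); then the literal 'ijt', then a word character (captured as 'id').
Matches: at [3:40] match '9990EV1ijtNidu028Ctt2ijtQsnyp41MkijtN', groups = ('0EV1ijtNidu028Ctt2ijtQsnyp41Mk', 'ijtN').
With 2 capturing groups, `findall` returns a 2-tuple per match.

[('0EV1ijtNidu028Ctt2ijtQsnyp41Mk', 'ijtN')]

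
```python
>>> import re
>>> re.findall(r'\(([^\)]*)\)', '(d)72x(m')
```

Scanning left to right: at [0:3] match '(d)', group 1 = 'd'.
One capturing group, so `findall` returns just the captured substring from the one match — 1 in all.

['d']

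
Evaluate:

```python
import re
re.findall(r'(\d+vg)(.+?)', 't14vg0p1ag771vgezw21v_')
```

The pattern matches one or more of a digit, then the literal 'vg' (captured); then one or more of any character (lazy) (captured).
A `+?`/`*?`/`{m,n}?` starts at its minimum and grows only as far as needed for what follows to match.
Matches: at [1:6] match '14vg0', groups = ('14vg', '0'); at [10:16] match '771vge', groups = ('771vg', 'e').
With 2 capturing groups, `findall` returns a 2-tuple per match.

[('14vg', '0'), ('771vg', 'e')]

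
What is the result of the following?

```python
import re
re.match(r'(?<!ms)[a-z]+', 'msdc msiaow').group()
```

'msdc'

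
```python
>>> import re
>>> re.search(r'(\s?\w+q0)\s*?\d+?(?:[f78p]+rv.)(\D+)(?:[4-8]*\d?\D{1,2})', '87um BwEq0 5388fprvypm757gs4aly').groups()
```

This matches optionally whitespace, then one or more of a word character, then the literal 'q0' (captured); then zero or more of whitespace (lazy), then one or more of a digit (lazy); then one or more of one of [f78p], then the literal 'rv', then any character (non-capturing group); then one or more of a non-digit (captured); then zero or more of a character in [4-8], then optionally a digit, then 1 to 2 of a non-digit (non-capturing group).
`re.search` scans for the first position where the pattern succeeds.
The match spans [4:27] → ' BwEq0 5388fprvypm757gs'.
Captured: group 1 = ' BwEq0', group 2 = 'pm'.

(' BwEq0', 'pm')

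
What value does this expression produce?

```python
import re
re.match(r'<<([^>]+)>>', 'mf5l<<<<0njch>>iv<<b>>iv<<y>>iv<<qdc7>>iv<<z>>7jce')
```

`match` is anchored at position 0; if the pattern doesn't fit there, it returns None.
Here the string doesn't start with a match, so the call returns None.

None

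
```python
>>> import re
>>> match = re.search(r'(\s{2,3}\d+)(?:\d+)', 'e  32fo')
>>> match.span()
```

The pattern matches 2 to 3 of whitespace, then one or more of a digit (captured); then one or more of a digit (non-capturing group).
Unlike `match`, `search` isn't anchored — it looks for the pattern anywhere in the string.
The match spans [1:5] → '  32'.
Captured: group 1 = '  3'.

(1, 5)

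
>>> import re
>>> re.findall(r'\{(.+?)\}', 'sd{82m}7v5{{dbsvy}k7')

Lazy quantifiers expand one character at a time until the remainder of the pattern can match.
Scanning left to right: at [2:7] match '{82m}', group 1 = '82m'; at [10:18] match '{{dbsvy}', group 1 = '{dbsvy'.
With a single group, `findall` returns only what that group captured — 2 items.

['82m', '{dbsvy']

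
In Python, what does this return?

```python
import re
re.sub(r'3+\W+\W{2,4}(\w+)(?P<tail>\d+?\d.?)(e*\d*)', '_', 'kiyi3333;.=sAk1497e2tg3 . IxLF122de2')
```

'kiyi_tg_'

Pattern: one or more of the literal '3', then one or more of a non-word character, then 2 to 4 of a non-word character; then one or more of a word character (captured); then one or more of a digit (lazy), then a digit, then optionally any character (captured as 'tail'); then zero or more of a literal 'e', then zero or more of a digit (captured).
`sub` substitutes '_' at each match site.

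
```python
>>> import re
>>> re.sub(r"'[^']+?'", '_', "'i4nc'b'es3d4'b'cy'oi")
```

Matches: at [0:6] → "'i4nc'"; at [7:14] → "'es3d4'"; at [15:19] → "'cy'".
Every occurrence is swapped for '_'.

'_b_b_oi'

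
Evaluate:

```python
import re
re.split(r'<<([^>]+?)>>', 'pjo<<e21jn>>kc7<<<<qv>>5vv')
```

Matches to split on: at [3:12] → '<<e21jn>>'; at [15:23] → '<<<<qv>>'.
With a capturing group present, the delimiter's captured portion is kept in the result list.

['pjo', 'e21jn', 'kc7', '<<qv', '5vv']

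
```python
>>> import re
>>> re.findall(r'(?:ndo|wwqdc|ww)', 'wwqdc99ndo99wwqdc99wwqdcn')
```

Branches in `(...|...)` are attempted left-to-right; the first branch that allows the whole pattern to succeed is taken.
`findall` yields the raw match text (4 of them) because the pattern has no groups.

['wwqdc', 'ndo', 'wwqdc', 'wwqdc']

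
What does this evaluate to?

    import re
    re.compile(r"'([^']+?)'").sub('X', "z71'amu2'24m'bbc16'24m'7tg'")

'z71X24mX24mX'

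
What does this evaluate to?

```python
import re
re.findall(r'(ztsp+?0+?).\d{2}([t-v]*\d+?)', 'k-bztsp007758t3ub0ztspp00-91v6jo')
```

This matches the literal 'zts', then one or more of a literal 'p' (lazy), then one or more of a literal '0' (lazy) (captured); then any character, then exactly 2 of a digit; then zero or more of a character in [t-v], then one or more of a digit (lazy) (captured).
A non-greedy quantifier consumes as few characters as it can — just enough that the remainder of the pattern still matches from where it stops; whatever follows it matches normally.
Matches: at [3:12] match 'ztsp00775', groups = ('ztsp0', '5'); at [18:30] match 'ztspp00-91v6', groups = ('ztspp00', 'v6').
2 groups means each result is a tuple of 2 captured strings — 2 here.

[('ztsp0', '5'), ('ztspp00', 'v6')]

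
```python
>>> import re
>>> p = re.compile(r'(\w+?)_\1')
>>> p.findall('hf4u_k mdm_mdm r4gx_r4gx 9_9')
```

['mdm', 'r4gx', '9']

The backreference `\1` re-matches whatever the first group consumed, character for character.
Scanning left to right: at [7:14] match 'mdm_mdm', group 1 = 'mdm'; at [15:24] match 'r4gx_r4gx', group 1 = 'r4gx'; at [25:28] match '9_9', group 1 = '9'.
`findall` collects group 1 from each match (3 total).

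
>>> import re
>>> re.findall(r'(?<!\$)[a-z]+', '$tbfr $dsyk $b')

['bfr', 'syk']

`(?!…)`/`(?<!…)` only lets a position through if the neighbouring text does NOT match; no characters are consumed.
With no groups in the pattern, `findall` gives back each whole match — 2 here.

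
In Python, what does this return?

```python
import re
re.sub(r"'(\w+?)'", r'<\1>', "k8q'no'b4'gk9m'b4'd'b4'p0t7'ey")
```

'k8q<no>b4<gk9m>b4<d>b4<p0t7>ey'

`\1` in the replacement pulls in group 1's text for each match.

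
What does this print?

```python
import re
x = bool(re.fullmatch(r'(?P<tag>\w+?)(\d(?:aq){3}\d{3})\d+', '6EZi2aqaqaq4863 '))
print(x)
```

False

The pattern matches one or more of a word character (lazy) (captured as 'tag'); then a digit, then the literal 'aq' repeated 3 times, then exactly 3 of a digit (captured); then one or more of a digit.
For `fullmatch`, every character of the input must be accounted for by the pattern.
Here there's no way to consume every character, so the call returns None, and `bool(None)` is False.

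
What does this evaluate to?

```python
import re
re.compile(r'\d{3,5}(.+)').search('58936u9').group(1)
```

This matches 3 to 5 of a digit; then one or more of any character (captured).
`re.search` scans for the first position where the pattern succeeds.
The match spans [0:7] → '58936u9'.
Captured: group 1 = 'u9'.

'u9'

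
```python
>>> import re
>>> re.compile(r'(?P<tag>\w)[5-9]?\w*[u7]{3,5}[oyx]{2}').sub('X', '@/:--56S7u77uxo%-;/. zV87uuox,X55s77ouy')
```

`sub` substitutes 'X' at each match site.

'@/:--X%-;/. X,X55s77ouy'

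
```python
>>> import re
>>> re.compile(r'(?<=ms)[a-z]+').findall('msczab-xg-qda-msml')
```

['czab', 'ml']

The positive lookaround only admits positions where the adjacent text matches; those characters stay outside the span.
No capturing groups, so `findall` returns the 2 full match strings.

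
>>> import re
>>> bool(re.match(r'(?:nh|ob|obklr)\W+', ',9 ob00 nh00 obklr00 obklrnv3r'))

False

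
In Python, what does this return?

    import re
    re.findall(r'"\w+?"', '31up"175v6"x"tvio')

['"175v6"']

Since nothing is captured, `findall` lists the 1 matched substring directly.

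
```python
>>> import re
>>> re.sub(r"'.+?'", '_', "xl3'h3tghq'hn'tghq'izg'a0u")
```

Matches: at [3:11] → "'h3tghq'"; at [13:19] → "'tghq'".
Each match is replaced by '_'.

"xl3_hn_izg'a0u"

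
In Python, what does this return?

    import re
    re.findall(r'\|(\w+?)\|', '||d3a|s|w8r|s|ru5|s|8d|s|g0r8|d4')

['d3a', 'w8r', 'ru5', '8d', 'g0r8']

Walking the string: at [1:6] match '|d3a|', group 1 = 'd3a'; at [7:12] match '|w8r|', group 1 = 'w8r'; at [13:18] match '|ru5|', group 1 = 'ru5'; at [19:23] match '|8d|', group 1 = '8d'; at [24:30] match '|g0r8|', group 1 = 'g0r8'.
Because there's exactly one group, `findall` drops the full match and keeps group 1 from each hit.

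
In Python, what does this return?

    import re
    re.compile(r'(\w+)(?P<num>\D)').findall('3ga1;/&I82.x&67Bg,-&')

This matches one or more of a word character (captured); then a non-digit (captured as 'num').
Matches: at [0:5] match '3ga1;', groups = ('3ga1', ';'); at [7:11] match 'I82.', groups = ('I82', '.'); at [11:13] match 'x&', groups = ('x', '&'); at [13:18] match '67Bg,', groups = ('67Bg', ',').
Multiple groups make `findall` return tuples — one 2-tuple for each match.

[('3ga1', ';'), ('I82', '.'), ('x', '&'), ('67Bg', ',')]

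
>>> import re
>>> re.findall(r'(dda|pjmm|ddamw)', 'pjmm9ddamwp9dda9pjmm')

['pjmm', 'dda', 'dda', 'pjmm']

Alternation isn't longest-match — the leftmost alternative that fits at this position is chosen.
One capturing group, so `findall` returns just the captured substring from each match — 4 in all.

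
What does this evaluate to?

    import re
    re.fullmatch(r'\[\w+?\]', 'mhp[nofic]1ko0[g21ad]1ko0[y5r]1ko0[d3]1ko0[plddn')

None

`fullmatch` succeeds only if the pattern covers the string from start to end.
Here there's no way to consume every character, so the call returns None.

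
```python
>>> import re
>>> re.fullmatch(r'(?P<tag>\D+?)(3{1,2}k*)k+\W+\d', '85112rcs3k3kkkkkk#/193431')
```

None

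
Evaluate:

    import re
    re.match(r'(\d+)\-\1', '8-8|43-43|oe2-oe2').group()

'8-8'

`re.match` won't scan ahead — the pattern has to work from the very first character.
The match spans [0:3] → '8-8'.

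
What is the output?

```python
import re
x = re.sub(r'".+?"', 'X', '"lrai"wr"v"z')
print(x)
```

XwrXz

A `+?`/`*?`/`{m,n}?` starts at its minimum and grows only as far as needed for what follows to match.
`sub` substitutes 'X' at each match site.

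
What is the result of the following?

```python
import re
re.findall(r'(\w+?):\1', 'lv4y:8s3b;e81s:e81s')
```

`\1` has to match the exact text group 1 already captured.
Scanning left to right: at [10:19] match 'e81s:e81s', group 1 = 'e81s'.
One capturing group, so `findall` returns just the captured substring from the one match — 1 in all.

['e81s']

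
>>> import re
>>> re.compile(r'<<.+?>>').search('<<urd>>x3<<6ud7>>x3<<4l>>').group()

'<<urd>>'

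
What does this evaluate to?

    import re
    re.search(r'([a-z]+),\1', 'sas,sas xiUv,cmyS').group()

'sas,sas'

`\1` has to match the exact text group 1 already captured.
The match spans [0:7] → 'sas,sas'.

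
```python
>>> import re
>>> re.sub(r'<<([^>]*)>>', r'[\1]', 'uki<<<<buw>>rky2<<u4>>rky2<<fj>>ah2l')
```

The replacement refers to a captured group, so each match is rewritten using its own captured text.

'uki[<<buw]rky2[u4]rky2[fj]ah2l'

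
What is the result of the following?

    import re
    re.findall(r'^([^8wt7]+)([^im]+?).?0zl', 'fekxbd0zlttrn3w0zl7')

[('fekxbd0zl', 'ttrn3')]

The pattern matches anchored at the start of the string; then one or more of any character except [8wt7] (captured); then one or more of any character except [im] (lazy) (captured); then optionally any character, then the literal '0zl'.
With the lazy modifier that quantifier settles for the fewest repetitions that let the rest of the pattern succeed (the atoms after it are unaffected and can still be greedy).
Matches: at [0:18] match 'fekxbd0zlttrn3w0zl', groups = ('fekxbd0zl', 'ttrn3').
2 groups means the one result is a tuple of 2 captured strings — 1 here.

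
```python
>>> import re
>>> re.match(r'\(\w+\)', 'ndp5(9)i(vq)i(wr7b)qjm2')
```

None

With `match`, the pattern is implicitly anchored at the beginning.
Here the string doesn't start with a match, so the call returns None.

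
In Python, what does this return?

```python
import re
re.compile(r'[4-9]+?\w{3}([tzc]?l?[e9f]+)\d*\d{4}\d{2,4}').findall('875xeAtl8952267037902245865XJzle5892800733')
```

Pattern: one or more of a character in [4-9] (lazy), then exactly 3 of a word character; then optionally one of [tzc], then optionally the literal 'l', then one or more of one of [e9f] (captured); then zero or more of a digit, then exactly 4 of a digit, then 2 to 4 of a digit.
Matches: at [13:27] match '67037902245865', group 1 = '9'.
With a single group, `findall` returns only what that group captured — 1 item.

['9']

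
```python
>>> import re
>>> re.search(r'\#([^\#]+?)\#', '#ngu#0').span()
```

The match spans [0:5] → '#ngu#'.

(0, 5)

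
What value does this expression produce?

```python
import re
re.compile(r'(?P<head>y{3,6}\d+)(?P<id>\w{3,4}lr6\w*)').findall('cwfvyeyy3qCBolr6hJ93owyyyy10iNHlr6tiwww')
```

The pattern matches 3 to 6 of the literal 'y', then one or more of a digit (captured as 'head'); then 3 to 4 of a word character, then the literal 'lr6', then zero or more of a word character (captured as 'id').
Scanning left to right: at [22:39] match 'yyyy10iNHlr6tiwww', groups = ('yyyy10', 'iNHlr6tiwww').
`findall` packs the 2 group values into a tuple for every match.

[('yyyy10', 'iNHlr6tiwww')]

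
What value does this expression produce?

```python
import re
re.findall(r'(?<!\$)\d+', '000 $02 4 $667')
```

A negative assertion filters positions out without eating any characters.
`findall` yields the raw match text (4 of them) because the pattern has no groups.

['000', '2', '4', '67']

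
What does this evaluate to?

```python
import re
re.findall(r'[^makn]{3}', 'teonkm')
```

The pattern matches exactly 3 of any character except [makn].
Scanning left to right: at [0:3] → 'teo'.
`findall` yields the raw match text (1 of them) because the pattern has no groups.

['teo']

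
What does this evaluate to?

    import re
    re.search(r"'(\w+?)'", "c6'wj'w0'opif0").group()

"'wj'"

The match spans [2:6] → "'wj'".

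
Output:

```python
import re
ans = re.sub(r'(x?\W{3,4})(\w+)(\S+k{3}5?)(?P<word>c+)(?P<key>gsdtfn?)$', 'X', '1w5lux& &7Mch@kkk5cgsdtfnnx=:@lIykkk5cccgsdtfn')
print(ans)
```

Each match is replaced by 'X'.

1w5luX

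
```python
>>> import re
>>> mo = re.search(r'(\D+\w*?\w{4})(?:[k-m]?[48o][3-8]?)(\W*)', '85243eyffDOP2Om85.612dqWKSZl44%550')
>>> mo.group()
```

'eyffDOP2Om85.'

This matches one or more of a non-digit, then zero or more of a word character (lazy), then exactly 4 of a word character (captured); then optionally a character in [k-m], then one of [48o], then optionally a character in [3-8] (non-capturing group); then zero or more of a non-word character (captured).
Unlike `match`, `search` isn't anchored — it looks for the pattern anywhere in the string.
The match spans [5:18] → 'eyffDOP2Om85.'.
Captured: group 1 = 'eyffDOP2Om', group 2 = '.'.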